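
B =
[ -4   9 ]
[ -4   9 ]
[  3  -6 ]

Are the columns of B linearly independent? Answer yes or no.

yes

Row reduce B to echelon form.
R2 ← R2 − R1: [0, 0]
R3 ← R3 + (3/4)·R1: [0, 3/4]
Swap R2 ↔ R3
2 pivots among 2 columns.
Every column is a pivot column, so the columns are linearly independent.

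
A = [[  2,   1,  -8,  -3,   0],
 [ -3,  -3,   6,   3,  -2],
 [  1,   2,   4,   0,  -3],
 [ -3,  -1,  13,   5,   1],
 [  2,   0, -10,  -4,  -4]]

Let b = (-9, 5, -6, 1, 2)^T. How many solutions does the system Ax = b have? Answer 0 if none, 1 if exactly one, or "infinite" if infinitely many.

Row reduce the augmented matrix [A | b].
R2 ← R2 + (3/2)·R1: [0, -3/2, -6, -3/2, -2, -17/2]
R3 ← R3 − (1/2)·R1: [0, 3/2, 8, 3/2, -3, -3/2]
R4 ← R4 + (3/2)·R1: [0, 1/2, 1, 1/2, 1, -25/2]
R5 ← R5 − R1: [0, -1, -2, -1, -4, 11]
R3 ← R3 + R2: [0, 0, 2, 0, -5, -10]
R4 ← R4 + (1/3)·R2: [0, 0, -1, 0, 1/3, -46/3]
R5 ← R5 − (2/3)·R2: [0, 0, 2, 0, -8/3, 50/3]
R4 ← R4 + (1/2)·R3: [0, 0, 0, 0, -13/6, -61/3]
R5 ← R5 − R3: [0, 0, 0, 0, 7/3, 80/3]
R5 ← R5 + (14/13)·R4: [0, 0, 0, 0, 0, 62/13]
The echelon form has 5 nonzero rows; the last pivot sits in the augmented column, so rank(A) = 4 but rank([A|b]) = 5.
Since the ranks differ, the system is inconsistent.
It has no solutions.

0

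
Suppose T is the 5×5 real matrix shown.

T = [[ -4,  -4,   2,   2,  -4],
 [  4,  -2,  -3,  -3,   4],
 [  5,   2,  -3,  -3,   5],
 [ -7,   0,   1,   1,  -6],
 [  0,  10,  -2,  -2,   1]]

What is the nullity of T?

Row reduce to echelon form.
R2 ← R2 + R1: [0, -6, -1, -1, 0]
R3 ← R3 + (5/4)·R1: [0, -3, -1/2, -1/2, 0]
R4 ← R4 − (7/4)·R1: [0, 7, -5/2, -5/2, 1]
R3 ← R3 − (1/2)·R2: [0, 0, 0, 0, 0]
R4 ← R4 + (7/6)·R2: [0, 0, -11/3, -11/3, 1]
R5 ← R5 + (5/3)·R2: [0, 0, -11/3, -11/3, 1]
Swap R3 ↔ R4
R5 ← R5 − R3: [0, 0, 0, 0, 0]
3 nonzero rows, so rank(T) = 3.
T has 5 columns; by rank–nullity, nullity = 5 − 3 = 2.

2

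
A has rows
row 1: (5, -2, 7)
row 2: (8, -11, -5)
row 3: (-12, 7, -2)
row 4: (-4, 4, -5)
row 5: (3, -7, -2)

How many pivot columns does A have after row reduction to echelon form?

3

Row reduce to echelon form.
R2 ← R2 − (8/5)·R1: [0, -39/5, -81/5]
R3 ← R3 + (12/5)·R1: [0, 11/5, 74/5]
R4 ← R4 + (4/5)·R1: [0, 12/5, 3/5]
R5 ← R5 − (3/5)·R1: [0, -29/5, -31/5]
R3 ← R3 + (11/39)·R2: [0, 0, 133/13]
R4 ← R4 + (4/13)·R2: [0, 0, -57/13]
R5 ← R5 − (29/39)·R2: [0, 0, 76/13]
R4 ← R4 + (3/7)·R3: [0, 0, 0]
R5 ← R5 − (4/7)·R3: [0, 0, 0]
Echelon form has 3 nonzero rows, so rank(A) = 3.
Each nonzero row contributes one pivot column: 3 pivot columns.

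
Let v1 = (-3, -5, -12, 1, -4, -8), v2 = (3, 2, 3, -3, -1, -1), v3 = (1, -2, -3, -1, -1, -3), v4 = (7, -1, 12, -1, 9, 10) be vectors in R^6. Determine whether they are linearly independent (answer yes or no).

no

Form the matrix with these vectors as rows and row reduce.
R2 ← R2 + R1: [0, -3, -9, -2, -5, -9]
R3 ← R3 + (1/3)·R1: [0, -11/3, -7, -2/3, -7/3, -17/3]
R4 ← R4 + (7/3)·R1: [0, -38/3, -16, 4/3, -1/3, -26/3]
R3 ← R3 − (11/9)·R2: [0, 0, 4, 16/9, 34/9, 16/3]
R4 ← R4 − (38/9)·R2: [0, 0, 22, 88/9, 187/9, 88/3]
R4 ← R4 − (11/2)·R3: [0, 0, 0, 0, 0, 0]
3 nonzero rows, so the 4 vectors span a space of dimension 3.
Since 3 < 4, the vectors are linearly dependent.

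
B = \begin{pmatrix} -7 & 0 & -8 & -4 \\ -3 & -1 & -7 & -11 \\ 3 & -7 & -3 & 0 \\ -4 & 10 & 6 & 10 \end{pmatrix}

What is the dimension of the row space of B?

Row reduce to echelon form.
R2 ← R2 − (3/7)·R1: [0, -1, -25/7, -65/7]
R3 ← R3 + (3/7)·R1: [0, -7, -45/7, -12/7]
R4 ← R4 − (4/7)·R1: [0, 10, 74/7, 86/7]
R3 ← R3 − (7)·R2: [0, 0, 130/7, 443/7]
R4 ← R4 + (10)·R2: [0, 0, -176/7, -564/7]
R4 ← R4 + (88/65)·R3: [0, 0, 0, 332/65]
Echelon form has 4 nonzero rows, so rank(B) = 4.
The row space has dimension equal to the rank: 4.

4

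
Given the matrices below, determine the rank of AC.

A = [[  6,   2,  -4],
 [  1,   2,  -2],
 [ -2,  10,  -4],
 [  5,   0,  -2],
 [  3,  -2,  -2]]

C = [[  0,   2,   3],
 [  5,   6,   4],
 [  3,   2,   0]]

2

First compute AC:
[[ -2,  16,  26],
 [  4,  10,  11],
 [ 38,  48,  34],
 [ -6,   6,  15],
 [-16, -10,   1]]
Now row reduce the product.
R2 ← R2 + (2)·R1: [0, 42, 63]
R3 ← R3 + (19)·R1: [0, 352, 528]
R4 ← R4 − (3)·R1: [0, -42, -63]
R5 ← R5 − (8)·R1: [0, -138, -207]
R3 ← R3 − (176/21)·R2: [0, 0, 0]
R4 ← R4 + R2: [0, 0, 0]
R5 ← R5 + (23/7)·R2: [0, 0, 0]
2 nonzero rows, so rank(AC) = 2.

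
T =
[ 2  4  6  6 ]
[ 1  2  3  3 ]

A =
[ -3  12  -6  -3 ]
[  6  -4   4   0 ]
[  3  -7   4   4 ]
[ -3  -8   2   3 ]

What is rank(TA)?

First compute TA:
[[ 18, -82,  40,  36],
 [  9, -41,  20,  18]]
Now row reduce the product.
R2 ← R2 − (1/2)·R1: [0, 0, 0, 0]
1 nonzero row, so rank(TA) = 1.

1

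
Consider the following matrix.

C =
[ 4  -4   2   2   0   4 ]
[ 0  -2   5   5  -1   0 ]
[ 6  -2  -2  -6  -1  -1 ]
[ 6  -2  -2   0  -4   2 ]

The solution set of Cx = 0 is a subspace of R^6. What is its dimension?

Row reduce to echelon form.
R3 ← R3 − (3/2)·R1: [0, 4, -5, -9, -1, -7]
R4 ← R4 − (3/2)·R1: [0, 4, -5, -3, -4, -4]
R3 ← R3 + (2)·R2: [0, 0, 5, 1, -3, -7]
R4 ← R4 + (2)·R2: [0, 0, 5, 7, -6, -4]
R4 ← R4 − R3: [0, 0, 0, 6, -3, 3]
4 nonzero rows, so rank(C) = 4.
C has 6 columns; by rank–nullity, nullity = 6 − 4 = 2.

2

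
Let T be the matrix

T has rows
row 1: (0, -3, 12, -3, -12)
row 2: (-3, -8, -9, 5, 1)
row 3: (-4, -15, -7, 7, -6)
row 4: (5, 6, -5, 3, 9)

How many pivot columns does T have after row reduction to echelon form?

Row reduce to echelon form.
Swap R1 ↔ R2
R3 ← R3 − (4/3)·R1: [0, -13/3, 5, 1/3, -22/3]
R4 ← R4 + (5/3)·R1: [0, -22/3, -20, 34/3, 32/3]
R3 ← R3 − (13/9)·R2: [0, 0, -37/3, 14/3, 10]
R4 ← R4 − (22/9)·R2: [0, 0, -148/3, 56/3, 40]
R4 ← R4 − (4)·R3: [0, 0, 0, 0, 0]
Echelon form has 3 nonzero rows, so rank(T) = 3.
Each nonzero row contributes one pivot column: 3 pivot columns.

3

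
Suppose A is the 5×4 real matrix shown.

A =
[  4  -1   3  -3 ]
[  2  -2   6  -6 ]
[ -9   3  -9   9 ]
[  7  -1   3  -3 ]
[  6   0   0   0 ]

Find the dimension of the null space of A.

2

Row reduce to echelon form.
R2 ← R2 − (1/2)·R1: [0, -3/2, 9/2, -9/2]
R3 ← R3 + (9/4)·R1: [0, 3/4, -9/4, 9/4]
R4 ← R4 − (7/4)·R1: [0, 3/4, -9/4, 9/4]
R5 ← R5 − (3/2)·R1: [0, 3/2, -9/2, 9/2]
R3 ← R3 + (1/2)·R2: [0, 0, 0, 0]
R4 ← R4 + (1/2)·R2: [0, 0, 0, 0]
R5 ← R5 + R2: [0, 0, 0, 0]
2 nonzero rows, so rank(A) = 2.
A has 4 columns; by rank–nullity, nullity = 4 − 2 = 2.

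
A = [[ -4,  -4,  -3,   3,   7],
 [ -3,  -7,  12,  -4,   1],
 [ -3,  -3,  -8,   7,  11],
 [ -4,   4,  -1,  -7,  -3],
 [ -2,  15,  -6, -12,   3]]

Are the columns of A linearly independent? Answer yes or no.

Row reduce A to echelon form.
R2 ← R2 − (3/4)·R1: [0, -4, 57/4, -25/4, -17/4]
R3 ← R3 − (3/4)·R1: [0, 0, -23/4, 19/4, 23/4]
R4 ← R4 − R1: [0, 8, 2, -10, -10]
R5 ← R5 − (1/2)·R1: [0, 17, -9/2, -27/2, -1/2]
R4 ← R4 + (2)·R2: [0, 0, 61/2, -45/2, -37/2]
R5 ← R5 + (17/4)·R2: [0, 0, 897/16, -641/16, -297/16]
R4 ← R4 + (122/23)·R3: [0, 0, 0, 62/23, 12]
R5 ← R5 + (39/4)·R3: [0, 0, 0, 25/4, 75/2]
R5 ← R5 − (575/248)·R4: [0, 0, 0, 0, 300/31]
5 pivots among 5 columns.
Every column is a pivot column, so the columns are linearly independent.

yes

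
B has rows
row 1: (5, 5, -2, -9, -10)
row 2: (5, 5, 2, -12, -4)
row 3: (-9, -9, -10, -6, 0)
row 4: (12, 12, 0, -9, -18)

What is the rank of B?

3

Row reduce to echelon form.
R2 ← R2 − R1: [0, 0, 4, -3, 6]
R3 ← R3 + (9/5)·R1: [0, 0, -68/5, -111/5, -18]
R4 ← R4 − (12/5)·R1: [0, 0, 24/5, 63/5, 6]
R3 ← R3 + (17/5)·R2: [0, 0, 0, -162/5, 12/5]
R4 ← R4 − (6/5)·R2: [0, 0, 0, 81/5, -6/5]
R4 ← R4 + (1/2)·R3: [0, 0, 0, 0, 0]
Echelon form has 3 nonzero rows, so rank(B) = 3.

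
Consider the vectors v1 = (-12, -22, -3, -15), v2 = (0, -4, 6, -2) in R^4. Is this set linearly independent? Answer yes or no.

yes

Form the matrix with these vectors as rows and row reduce.
2 nonzero rows, so the 2 vectors span a space of dimension 2.
Since 2 = 2, the vectors are linearly independent.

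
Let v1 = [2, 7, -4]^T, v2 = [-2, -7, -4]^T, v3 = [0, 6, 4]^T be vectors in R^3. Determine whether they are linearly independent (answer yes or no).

Form the matrix with these vectors as rows and row reduce.
R2 ← R2 + R1: [0, 0, -8]
Swap R2 ↔ R3
3 nonzero rows, so the 3 vectors span a space of dimension 3.
Since 3 = 3, the vectors are linearly independent.

yes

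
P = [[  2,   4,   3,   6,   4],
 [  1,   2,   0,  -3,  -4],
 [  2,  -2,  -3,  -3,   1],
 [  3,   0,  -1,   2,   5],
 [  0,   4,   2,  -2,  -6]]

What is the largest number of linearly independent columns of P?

3

Row reduce to echelon form.
R2 ← R2 − (1/2)·R1: [0, 0, -3/2, -6, -6]
R3 ← R3 − R1: [0, -6, -6, -9, -3]
R4 ← R4 − (3/2)·R1: [0, -6, -11/2, -7, -1]
Swap R2 ↔ R3
R4 ← R4 − R2: [0, 0, 1/2, 2, 2]
R5 ← R5 + (2/3)·R2: [0, 0, -2, -8, -8]
R4 ← R4 + (1/3)·R3: [0, 0, 0, 0, 0]
R5 ← R5 − (4/3)·R3: [0, 0, 0, 0, 0]
Echelon form has 3 nonzero rows, so rank(P) = 3.
The rank gives the maximum number of linearly independent columns: 3.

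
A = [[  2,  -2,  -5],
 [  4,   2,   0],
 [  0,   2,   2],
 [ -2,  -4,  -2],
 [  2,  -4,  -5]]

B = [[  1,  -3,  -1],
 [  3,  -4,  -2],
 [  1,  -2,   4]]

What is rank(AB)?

3

First compute AB:
[[ -9,  12, -18],
 [ 10, -20,  -8],
 [  8, -12,   4],
 [-16,  26,   2],
 [-15,  20, -14]]
Now row reduce the product.
R2 ← R2 + (10/9)·R1: [0, -20/3, -28]
R3 ← R3 + (8/9)·R1: [0, -4/3, -12]
R4 ← R4 − (16/9)·R1: [0, 14/3, 34]
R5 ← R5 − (5/3)·R1: [0, 0, 16]
R3 ← R3 − (1/5)·R2: [0, 0, -32/5]
R4 ← R4 + (7/10)·R2: [0, 0, 72/5]
R4 ← R4 + (9/4)·R3: [0, 0, 0]
R5 ← R5 + (5/2)·R3: [0, 0, 0]
3 nonzero rows, so rank(AB) = 3.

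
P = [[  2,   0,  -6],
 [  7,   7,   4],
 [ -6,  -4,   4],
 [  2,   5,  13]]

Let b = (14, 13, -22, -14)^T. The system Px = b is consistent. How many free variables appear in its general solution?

0

Row reduce the augmented matrix [P | b].
R2 ← R2 − (7/2)·R1: [0, 7, 25, -36]
R3 ← R3 + (3)·R1: [0, -4, -14, 20]
R4 ← R4 − R1: [0, 5, 19, -28]
R3 ← R3 + (4/7)·R2: [0, 0, 2/7, -4/7]
R4 ← R4 − (5/7)·R2: [0, 0, 8/7, -16/7]
R4 ← R4 − (4)·R3: [0, 0, 0, 0]
The echelon form has 3 nonzero rows, and every pivot lies in the first 3 columns, so rank(P) = rank([P|b]) = 3.
The system is consistent.
Free variables = (unknowns) − (rank) = 3 − 3 = 0.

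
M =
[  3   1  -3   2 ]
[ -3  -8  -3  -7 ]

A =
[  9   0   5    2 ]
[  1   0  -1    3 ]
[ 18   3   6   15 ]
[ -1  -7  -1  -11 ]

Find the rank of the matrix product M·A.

2

First compute MA:
[[-28, -23,  -6, -58],
 [-82,  40, -18,   2]]
Now row reduce the product.
R2 ← R2 − (41/14)·R1: [0, 1503/14, -3/7, 1203/7]
2 nonzero rows, so rank(MA) = 2.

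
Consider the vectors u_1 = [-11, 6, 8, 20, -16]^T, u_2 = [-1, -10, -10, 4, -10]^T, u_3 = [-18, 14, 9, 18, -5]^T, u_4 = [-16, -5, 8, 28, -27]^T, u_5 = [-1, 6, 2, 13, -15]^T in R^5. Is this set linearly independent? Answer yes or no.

no

Form the matrix with these vectors as rows and row reduce.
R2 ← R2 − (1/11)·R1: [0, -116/11, -118/11, 24/11, -94/11]
R3 ← R3 − (18/11)·R1: [0, 46/11, -45/11, -162/11, 233/11]
R4 ← R4 − (16/11)·R1: [0, -151/11, -40/11, -12/11, -41/11]
R5 ← R5 − (1/11)·R1: [0, 60/11, 14/11, 123/11, -149/11]
R3 ← R3 + (23/58)·R2: [0, 0, -242/29, -402/29, 516/29]
R4 ← R4 − (151/116)·R2: [0, 0, 599/58, -114/29, 429/58]
R5 ← R5 + (15/29)·R2: [0, 0, -124/29, 357/29, -521/29]
R4 ← R4 + (599/484)·R3: [0, 0, 0, -5103/242, 7119/242]
R5 ← R5 − (62/121)·R3: [0, 0, 0, 2349/121, -3277/121]
R5 ← R5 + (58/63)·R4: [0, 0, 0, 0, 0]
4 nonzero rows, so the 5 vectors span a space of dimension 4.
Since 4 < 5, the vectors are linearly dependent.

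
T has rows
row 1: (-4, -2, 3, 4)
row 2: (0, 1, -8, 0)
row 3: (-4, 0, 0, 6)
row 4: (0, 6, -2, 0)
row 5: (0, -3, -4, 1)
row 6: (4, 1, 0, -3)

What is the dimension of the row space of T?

Row reduce to echelon form.
R3 ← R3 − R1: [0, 2, -3, 2]
R6 ← R6 + R1: [0, -1, 3, 1]
R3 ← R3 − (2)·R2: [0, 0, 13, 2]
R4 ← R4 − (6)·R2: [0, 0, 46, 0]
R5 ← R5 + (3)·R2: [0, 0, -28, 1]
R6 ← R6 + R2: [0, 0, -5, 1]
R4 ← R4 − (46/13)·R3: [0, 0, 0, -92/13]
R5 ← R5 + (28/13)·R3: [0, 0, 0, 69/13]
R6 ← R6 + (5/13)·R3: [0, 0, 0, 23/13]
R5 ← R5 + (3/4)·R4: [0, 0, 0, 0]
R6 ← R6 + (1/4)·R4: [0, 0, 0, 0]
Echelon form has 4 nonzero rows, so rank(T) = 4.
The row space has dimension equal to the rank: 4.

4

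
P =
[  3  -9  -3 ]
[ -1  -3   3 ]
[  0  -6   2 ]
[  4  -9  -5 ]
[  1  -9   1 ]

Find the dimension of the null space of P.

Row reduce to echelon form.
R2 ← R2 + (1/3)·R1: [0, -6, 2]
R4 ← R4 − (4/3)·R1: [0, 3, -1]
R5 ← R5 − (1/3)·R1: [0, -6, 2]
R3 ← R3 − R2: [0, 0, 0]
R4 ← R4 + (1/2)·R2: [0, 0, 0]
R5 ← R5 − R2: [0, 0, 0]
2 nonzero rows, so rank(P) = 2.
P has 3 columns; by rank–nullity, nullity = 3 − 2 = 1.

1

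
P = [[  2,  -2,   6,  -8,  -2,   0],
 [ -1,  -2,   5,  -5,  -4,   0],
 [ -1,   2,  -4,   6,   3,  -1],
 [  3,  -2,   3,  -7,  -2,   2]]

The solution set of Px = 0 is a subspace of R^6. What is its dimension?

Row reduce to echelon form.
R2 ← R2 + (1/2)·R1: [0, -3, 8, -9, -5, 0]
R3 ← R3 + (1/2)·R1: [0, 1, -1, 2, 2, -1]
R4 ← R4 − (3/2)·R1: [0, 1, -6, 5, 1, 2]
R3 ← R3 + (1/3)·R2: [0, 0, 5/3, -1, 1/3, -1]
R4 ← R4 + (1/3)·R2: [0, 0, -10/3, 2, -2/3, 2]
R4 ← R4 + (2)·R3: [0, 0, 0, 0, 0, 0]
3 nonzero rows, so rank(P) = 3.
P has 6 columns; by rank–nullity, nullity = 6 − 3 = 3.

3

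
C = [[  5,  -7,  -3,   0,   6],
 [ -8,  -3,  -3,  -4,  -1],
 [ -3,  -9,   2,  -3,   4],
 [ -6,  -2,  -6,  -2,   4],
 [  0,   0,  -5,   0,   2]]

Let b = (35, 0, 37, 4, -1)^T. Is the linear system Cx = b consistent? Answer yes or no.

Row reduce the augmented matrix [C | b].
R2 ← R2 + (8/5)·R1: [0, -71/5, -39/5, -4, 43/5, 56]
R3 ← R3 + (3/5)·R1: [0, -66/5, 1/5, -3, 38/5, 58]
R4 ← R4 + (6/5)·R1: [0, -52/5, -48/5, -2, 56/5, 46]
R3 ← R3 − (66/71)·R2: [0, 0, 529/71, 51/71, -28/71, 422/71]
R4 ← R4 − (52/71)·R2: [0, 0, -276/71, 66/71, 348/71, 354/71]
R4 ← R4 + (12/23)·R3: [0, 0, 0, 30/23, 108/23, 186/23]
R5 ← R5 + (355/529)·R3: [0, 0, 0, 255/529, 918/529, 1581/529]
R5 ← R5 − (17/46)·R4: [0, 0, 0, 0, 0, 0]
The echelon form has 4 nonzero rows, and every pivot lies in the first 5 columns, so rank(C) = rank([C|b]) = 4.
The system is consistent.

yes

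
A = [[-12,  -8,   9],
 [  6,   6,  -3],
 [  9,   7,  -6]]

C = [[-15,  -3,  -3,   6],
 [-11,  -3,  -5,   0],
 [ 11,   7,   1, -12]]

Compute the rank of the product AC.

First compute AC:
[[367, 123,  85, -180],
 [-189, -57, -51,  72],
 [-278, -90, -68, 126]]
Now row reduce the product.
R2 ← R2 + (189/367)·R1: [0, 2328/367, -2652/367, -7596/367]
R3 ← R3 + (278/367)·R1: [0, 1164/367, -1326/367, -3798/367]
R3 ← R3 − (1/2)·R2: [0, 0, 0, 0]
2 nonzero rows, so rank(AC) = 2.

2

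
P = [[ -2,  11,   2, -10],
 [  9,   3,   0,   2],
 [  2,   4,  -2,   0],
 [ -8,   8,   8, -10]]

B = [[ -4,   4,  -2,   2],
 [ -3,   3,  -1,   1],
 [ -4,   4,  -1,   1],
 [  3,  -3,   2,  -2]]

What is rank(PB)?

First compute PB:
[[-63,  63, -29,  29],
 [-39,  39, -17,  17],
 [-12,  12,  -6,   6],
 [-54,  54, -20,  20]]
Now row reduce the product.
R2 ← R2 − (13/21)·R1: [0, 0, 20/21, -20/21]
R3 ← R3 − (4/21)·R1: [0, 0, -10/21, 10/21]
R4 ← R4 − (6/7)·R1: [0, 0, 34/7, -34/7]
R3 ← R3 + (1/2)·R2: [0, 0, 0, 0]
R4 ← R4 − (51/10)·R2: [0, 0, 0, 0]
2 nonzero rows, so rank(PB) = 2.

2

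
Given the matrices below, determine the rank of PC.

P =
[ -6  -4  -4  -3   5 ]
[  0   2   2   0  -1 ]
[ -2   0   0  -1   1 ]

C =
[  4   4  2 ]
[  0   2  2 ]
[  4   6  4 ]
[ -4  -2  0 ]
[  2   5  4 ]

2

First compute PC:
[[-18, -25, -16],
 [  6,  11,   8],
 [ -2,  -1,   0]]
Now row reduce the product.
R2 ← R2 + (1/3)·R1: [0, 8/3, 8/3]
R3 ← R3 − (1/9)·R1: [0, 16/9, 16/9]
R3 ← R3 − (2/3)·R2: [0, 0, 0]
2 nonzero rows, so rank(PC) = 2.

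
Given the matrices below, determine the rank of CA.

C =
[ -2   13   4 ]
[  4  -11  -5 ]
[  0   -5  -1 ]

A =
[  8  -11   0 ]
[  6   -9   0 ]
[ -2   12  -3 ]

2

First compute CA:
[[ 54, -47, -12],
 [-24,  -5,  15],
 [-28,  33,   3]]
Now row reduce the product.
R2 ← R2 + (4/9)·R1: [0, -233/9, 29/3]
R3 ← R3 + (14/27)·R1: [0, 233/27, -29/9]
R3 ← R3 + (1/3)·R2: [0, 0, 0]
2 nonzero rows, so rank(CA) = 2.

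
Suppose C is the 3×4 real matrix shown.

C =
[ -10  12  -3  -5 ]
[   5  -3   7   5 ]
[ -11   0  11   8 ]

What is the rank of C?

Row reduce to echelon form.
R2 ← R2 + (1/2)·R1: [0, 3, 11/2, 5/2]
R3 ← R3 − (11/10)·R1: [0, -66/5, 143/10, 27/2]
R3 ← R3 + (22/5)·R2: [0, 0, 77/2, 49/2]
Echelon form has 3 nonzero rows, so rank(C) = 3.

3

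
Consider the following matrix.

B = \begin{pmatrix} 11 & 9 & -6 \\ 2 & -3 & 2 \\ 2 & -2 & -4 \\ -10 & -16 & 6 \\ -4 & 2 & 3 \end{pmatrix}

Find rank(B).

Row reduce to echelon form.
R2 ← R2 − (2/11)·R1: [0, -51/11, 34/11]
R3 ← R3 − (2/11)·R1: [0, -40/11, -32/11]
R4 ← R4 + (10/11)·R1: [0, -86/11, 6/11]
R5 ← R5 + (4/11)·R1: [0, 58/11, 9/11]
R3 ← R3 − (40/51)·R2: [0, 0, -16/3]
R4 ← R4 − (86/51)·R2: [0, 0, -14/3]
R5 ← R5 + (58/51)·R2: [0, 0, 13/3]
R4 ← R4 − (7/8)·R3: [0, 0, 0]
R5 ← R5 + (13/16)·R3: [0, 0, 0]
Echelon form has 3 nonzero rows, so rank(B) = 3.

3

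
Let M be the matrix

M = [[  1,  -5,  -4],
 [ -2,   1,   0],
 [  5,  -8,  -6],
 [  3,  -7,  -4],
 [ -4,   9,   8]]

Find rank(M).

3

Row reduce to echelon form.
R2 ← R2 + (2)·R1: [0, -9, -8]
R3 ← R3 − (5)·R1: [0, 17, 14]
R4 ← R4 − (3)·R1: [0, 8, 8]
R5 ← R5 + (4)·R1: [0, -11, -8]
R3 ← R3 + (17/9)·R2: [0, 0, -10/9]
R4 ← R4 + (8/9)·R2: [0, 0, 8/9]
R5 ← R5 − (11/9)·R2: [0, 0, 16/9]
R4 ← R4 + (4/5)·R3: [0, 0, 0]
R5 ← R5 + (8/5)·R3: [0, 0, 0]
Echelon form has 3 nonzero rows, so rank(M) = 3.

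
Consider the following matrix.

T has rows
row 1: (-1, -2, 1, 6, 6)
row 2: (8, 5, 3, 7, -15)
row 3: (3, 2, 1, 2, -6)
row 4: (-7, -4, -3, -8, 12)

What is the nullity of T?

3

Row reduce to echelon form.
R2 ← R2 + (8)·R1: [0, -11, 11, 55, 33]
R3 ← R3 + (3)·R1: [0, -4, 4, 20, 12]
R4 ← R4 − (7)·R1: [0, 10, -10, -50, -30]
R3 ← R3 − (4/11)·R2: [0, 0, 0, 0, 0]
R4 ← R4 + (10/11)·R2: [0, 0, 0, 0, 0]
2 nonzero rows, so rank(T) = 2.
T has 5 columns; by rank–nullity, nullity = 5 − 2 = 3.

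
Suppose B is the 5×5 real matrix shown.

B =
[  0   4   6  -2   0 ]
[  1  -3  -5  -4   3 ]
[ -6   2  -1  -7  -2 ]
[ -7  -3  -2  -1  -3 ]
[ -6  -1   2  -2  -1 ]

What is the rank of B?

5

Row reduce to echelon form.
Swap R1 ↔ R2
R3 ← R3 + (6)·R1: [0, -16, -31, -31, 16]
R4 ← R4 + (7)·R1: [0, -24, -37, -29, 18]
R5 ← R5 + (6)·R1: [0, -19, -28, -26, 17]
R3 ← R3 + (4)·R2: [0, 0, -7, -39, 16]
R4 ← R4 + (6)·R2: [0, 0, -1, -41, 18]
R5 ← R5 + (19/4)·R2: [0, 0, 1/2, -71/2, 17]
R4 ← R4 − (1/7)·R3: [0, 0, 0, -248/7, 110/7]
R5 ← R5 + (1/14)·R3: [0, 0, 0, -268/7, 127/7]
R5 ← R5 − (67/62)·R4: [0, 0, 0, 0, 36/31]
Echelon form has 5 nonzero rows, so rank(B) = 5.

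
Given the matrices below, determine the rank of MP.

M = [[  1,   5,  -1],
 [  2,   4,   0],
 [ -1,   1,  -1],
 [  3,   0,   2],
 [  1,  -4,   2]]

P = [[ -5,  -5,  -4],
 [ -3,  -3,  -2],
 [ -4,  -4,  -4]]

First compute MP:
[[-16, -16, -10],
 [-22, -22, -16],
 [  6,   6,   6],
 [-23, -23, -20],
 [ -1,  -1,  -4]]
Now row reduce the product.
R2 ← R2 − (11/8)·R1: [0, 0, -9/4]
R3 ← R3 + (3/8)·R1: [0, 0, 9/4]
R4 ← R4 − (23/16)·R1: [0, 0, -45/8]
R5 ← R5 − (1/16)·R1: [0, 0, -27/8]
R3 ← R3 + R2: [0, 0, 0]
R4 ← R4 − (5/2)·R2: [0, 0, 0]
R5 ← R5 − (3/2)·R2: [0, 0, 0]
2 nonzero rows, so rank(MP) = 2.

2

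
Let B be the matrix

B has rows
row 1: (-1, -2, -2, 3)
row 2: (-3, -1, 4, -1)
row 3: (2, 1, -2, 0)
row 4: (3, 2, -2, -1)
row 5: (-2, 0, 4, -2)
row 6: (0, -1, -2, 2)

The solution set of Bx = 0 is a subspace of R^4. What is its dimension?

2

Row reduce to echelon form.
R2 ← R2 − (3)·R1: [0, 5, 10, -10]
R3 ← R3 + (2)·R1: [0, -3, -6, 6]
R4 ← R4 + (3)·R1: [0, -4, -8, 8]
R5 ← R5 − (2)·R1: [0, 4, 8, -8]
R3 ← R3 + (3/5)·R2: [0, 0, 0, 0]
R4 ← R4 + (4/5)·R2: [0, 0, 0, 0]
R5 ← R5 − (4/5)·R2: [0, 0, 0, 0]
R6 ← R6 + (1/5)·R2: [0, 0, 0, 0]
2 nonzero rows, so rank(B) = 2.
B has 4 columns; by rank–nullity, nullity = 4 − 2 = 2.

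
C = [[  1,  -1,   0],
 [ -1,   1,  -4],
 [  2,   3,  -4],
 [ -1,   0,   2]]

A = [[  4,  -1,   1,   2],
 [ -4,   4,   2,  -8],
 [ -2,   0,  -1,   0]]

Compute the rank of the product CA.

First compute CA:
[[  8,  -5,  -1,  10],
 [  0,   5,   5, -10],
 [  4,  10,  12, -20],
 [ -8,   1,  -3,  -2]]
Now row reduce the product.
R3 ← R3 − (1/2)·R1: [0, 25/2, 25/2, -25]
R4 ← R4 + R1: [0, -4, -4, 8]
R3 ← R3 − (5/2)·R2: [0, 0, 0, 0]
R4 ← R4 + (4/5)·R2: [0, 0, 0, 0]
2 nonzero rows, so rank(CA) = 2.

2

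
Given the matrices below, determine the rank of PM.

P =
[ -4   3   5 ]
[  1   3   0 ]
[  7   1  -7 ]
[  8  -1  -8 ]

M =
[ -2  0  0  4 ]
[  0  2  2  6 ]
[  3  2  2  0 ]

2

First compute PM:
[[ 23,  16,  16,   2],
 [ -2,   6,   6,  22],
 [-35, -12, -12,  34],
 [-40, -18, -18,  26]]
Now row reduce the product.
R2 ← R2 + (2/23)·R1: [0, 170/23, 170/23, 510/23]
R3 ← R3 + (35/23)·R1: [0, 284/23, 284/23, 852/23]
R4 ← R4 + (40/23)·R1: [0, 226/23, 226/23, 678/23]
R3 ← R3 − (142/85)·R2: [0, 0, 0, 0]
R4 ← R4 − (113/85)·R2: [0, 0, 0, 0]
2 nonzero rows, so rank(PM) = 2.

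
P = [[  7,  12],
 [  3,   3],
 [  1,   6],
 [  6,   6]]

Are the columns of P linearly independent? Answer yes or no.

yes

Row reduce P to echelon form.
R2 ← R2 − (3/7)·R1: [0, -15/7]
R3 ← R3 − (1/7)·R1: [0, 30/7]
R4 ← R4 − (6/7)·R1: [0, -30/7]
R3 ← R3 + (2)·R2: [0, 0]
R4 ← R4 − (2)·R2: [0, 0]
2 pivots among 2 columns.
Every column is a pivot column, so the columns are linearly independent.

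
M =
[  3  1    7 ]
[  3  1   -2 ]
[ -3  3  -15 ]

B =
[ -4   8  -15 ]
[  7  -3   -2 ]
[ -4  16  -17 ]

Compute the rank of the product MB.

First compute MB:
[[-33, 133, -166],
 [  3, -11, -13],
 [ 93, -273, 294]]
Now row reduce the product.
R2 ← R2 + (1/11)·R1: [0, 12/11, -309/11]
R3 ← R3 + (31/11)·R1: [0, 1120/11, -1912/11]
R3 ← R3 − (280/3)·R2: [0, 0, 2448]
3 nonzero rows, so rank(MB) = 3.

3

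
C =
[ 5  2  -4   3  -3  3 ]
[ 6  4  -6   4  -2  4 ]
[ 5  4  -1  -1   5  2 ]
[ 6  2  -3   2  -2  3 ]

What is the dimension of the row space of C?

Row reduce to echelon form.
R2 ← R2 − (6/5)·R1: [0, 8/5, -6/5, 2/5, 8/5, 2/5]
R3 ← R3 − R1: [0, 2, 3, -4, 8, -1]
R4 ← R4 − (6/5)·R1: [0, -2/5, 9/5, -8/5, 8/5, -3/5]
R3 ← R3 − (5/4)·R2: [0, 0, 9/2, -9/2, 6, -3/2]
R4 ← R4 + (1/4)·R2: [0, 0, 3/2, -3/2, 2, -1/2]
R4 ← R4 − (1/3)·R3: [0, 0, 0, 0, 0, 0]
Echelon form has 3 nonzero rows, so rank(C) = 3.
The row space has dimension equal to the rank: 3.

3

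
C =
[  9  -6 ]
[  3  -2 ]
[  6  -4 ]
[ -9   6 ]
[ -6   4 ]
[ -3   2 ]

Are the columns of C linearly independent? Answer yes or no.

Row reduce C to echelon form.
R2 ← R2 − (1/3)·R1: [0, 0]
R3 ← R3 − (2/3)·R1: [0, 0]
R4 ← R4 + R1: [0, 0]
R5 ← R5 + (2/3)·R1: [0, 0]
R6 ← R6 + (1/3)·R1: [0, 0]
1 pivot among 2 columns.
Only 1 < 2 pivot columns, so the columns are linearly dependent.

no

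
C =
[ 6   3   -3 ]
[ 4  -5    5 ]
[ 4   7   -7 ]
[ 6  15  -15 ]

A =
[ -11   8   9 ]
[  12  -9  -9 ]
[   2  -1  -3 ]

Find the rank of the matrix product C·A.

2

First compute CA:
[[-36,  24,  36],
 [-94,  72,  66],
 [ 26, -24,  -6],
 [ 84, -72, -36]]
Now row reduce the product.
R2 ← R2 − (47/18)·R1: [0, 28/3, -28]
R3 ← R3 + (13/18)·R1: [0, -20/3, 20]
R4 ← R4 + (7/3)·R1: [0, -16, 48]
R3 ← R3 + (5/7)·R2: [0, 0, 0]
R4 ← R4 + (12/7)·R2: [0, 0, 0]
2 nonzero rows, so rank(CA) = 2.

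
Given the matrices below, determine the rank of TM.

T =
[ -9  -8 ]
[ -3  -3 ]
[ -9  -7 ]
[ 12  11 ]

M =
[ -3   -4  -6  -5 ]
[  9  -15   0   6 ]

2

First compute TM:
[[-45, 156,  54,  -3],
 [-18,  57,  18,  -3],
 [-36, 141,  54,   3],
 [ 63, -213, -72,   6]]
Now row reduce the product.
R2 ← R2 − (2/5)·R1: [0, -27/5, -18/5, -9/5]
R3 ← R3 − (4/5)·R1: [0, 81/5, 54/5, 27/5]
R4 ← R4 + (7/5)·R1: [0, 27/5, 18/5, 9/5]
R3 ← R3 + (3)·R2: [0, 0, 0, 0]
R4 ← R4 + R2: [0, 0, 0, 0]
2 nonzero rows, so rank(TM) = 2.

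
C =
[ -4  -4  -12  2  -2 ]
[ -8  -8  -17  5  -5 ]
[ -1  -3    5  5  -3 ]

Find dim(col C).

Row reduce to echelon form.
R2 ← R2 − (2)·R1: [0, 0, 7, 1, -1]
R3 ← R3 − (1/4)·R1: [0, -2, 8, 9/2, -5/2]
Swap R2 ↔ R3
Echelon form has 3 nonzero rows, so rank(C) = 3.
The column space has dimension equal to the rank: 3.

3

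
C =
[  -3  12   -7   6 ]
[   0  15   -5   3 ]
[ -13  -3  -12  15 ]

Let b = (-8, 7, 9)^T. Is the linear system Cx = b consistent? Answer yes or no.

Row reduce the augmented matrix [C | b].
R3 ← R3 − (13/3)·R1: [0, -55, 55/3, -11, 131/3]
R3 ← R3 + (11/3)·R2: [0, 0, 0, 0, 208/3]
The echelon form has 3 nonzero rows; the last pivot sits in the augmented column, so rank(C) = 2 but rank([C|b]) = 3.
Since the ranks differ, the system is inconsistent.

no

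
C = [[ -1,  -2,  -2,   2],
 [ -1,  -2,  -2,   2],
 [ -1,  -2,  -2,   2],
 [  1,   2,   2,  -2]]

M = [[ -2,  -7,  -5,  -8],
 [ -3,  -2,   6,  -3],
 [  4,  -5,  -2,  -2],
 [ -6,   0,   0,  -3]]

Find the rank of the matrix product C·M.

1

First compute CM:
[[-12,  21,  -3,  12],
 [-12,  21,  -3,  12],
 [-12,  21,  -3,  12],
 [ 12, -21,   3, -12]]
Now row reduce the product.
R2 ← R2 − R1: [0, 0, 0, 0]
R3 ← R3 − R1: [0, 0, 0, 0]
R4 ← R4 + R1: [0, 0, 0, 0]
1 nonzero row, so rank(CM) = 1.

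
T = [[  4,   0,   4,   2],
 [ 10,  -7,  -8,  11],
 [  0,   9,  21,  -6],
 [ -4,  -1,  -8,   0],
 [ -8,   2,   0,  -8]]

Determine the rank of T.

3

Row reduce to echelon form.
R2 ← R2 − (5/2)·R1: [0, -7, -18, 6]
R4 ← R4 + R1: [0, -1, -4, 2]
R5 ← R5 + (2)·R1: [0, 2, 8, -4]
R3 ← R3 + (9/7)·R2: [0, 0, -15/7, 12/7]
R4 ← R4 − (1/7)·R2: [0, 0, -10/7, 8/7]
R5 ← R5 + (2/7)·R2: [0, 0, 20/7, -16/7]
R4 ← R4 − (2/3)·R3: [0, 0, 0, 0]
R5 ← R5 + (4/3)·R3: [0, 0, 0, 0]
Echelon form has 3 nonzero rows, so rank(T) = 3.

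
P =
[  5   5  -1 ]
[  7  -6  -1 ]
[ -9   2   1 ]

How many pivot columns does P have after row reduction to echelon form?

Row reduce to echelon form.
R2 ← R2 − (7/5)·R1: [0, -13, 2/5]
R3 ← R3 + (9/5)·R1: [0, 11, -4/5]
R3 ← R3 + (11/13)·R2: [0, 0, -6/13]
Echelon form has 3 nonzero rows, so rank(P) = 3.
Each nonzero row contributes one pivot column: 3 pivot columns.

3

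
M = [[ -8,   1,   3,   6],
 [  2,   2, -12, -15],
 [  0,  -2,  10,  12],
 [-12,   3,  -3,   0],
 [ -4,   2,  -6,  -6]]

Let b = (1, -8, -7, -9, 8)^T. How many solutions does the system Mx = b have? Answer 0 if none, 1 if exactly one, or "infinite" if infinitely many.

0

Row reduce the augmented matrix [M | b].
R2 ← R2 + (1/4)·R1: [0, 9/4, -45/4, -27/2, -31/4]
R4 ← R4 − (3/2)·R1: [0, 3/2, -15/2, -9, -21/2]
R5 ← R5 − (1/2)·R1: [0, 3/2, -15/2, -9, 15/2]
R3 ← R3 + (8/9)·R2: [0, 0, 0, 0, -125/9]
R4 ← R4 − (2/3)·R2: [0, 0, 0, 0, -16/3]
R5 ← R5 − (2/3)·R2: [0, 0, 0, 0, 38/3]
R4 ← R4 − (48/125)·R3: [0, 0, 0, 0, 0]
R5 ← R5 + (114/125)·R3: [0, 0, 0, 0, 0]
The echelon form has 3 nonzero rows; the last pivot sits in the augmented column, so rank(M) = 2 but rank([M|b]) = 3.
Since the ranks differ, the system is inconsistent.
It has no solutions.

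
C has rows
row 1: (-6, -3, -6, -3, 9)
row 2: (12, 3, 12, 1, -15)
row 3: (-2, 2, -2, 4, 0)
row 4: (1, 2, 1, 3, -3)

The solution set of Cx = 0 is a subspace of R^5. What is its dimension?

Row reduce to echelon form.
R2 ← R2 + (2)·R1: [0, -3, 0, -5, 3]
R3 ← R3 − (1/3)·R1: [0, 3, 0, 5, -3]
R4 ← R4 + (1/6)·R1: [0, 3/2, 0, 5/2, -3/2]
R3 ← R3 + R2: [0, 0, 0, 0, 0]
R4 ← R4 + (1/2)·R2: [0, 0, 0, 0, 0]
2 nonzero rows, so rank(C) = 2.
C has 5 columns; by rank–nullity, nullity = 5 − 2 = 3.

3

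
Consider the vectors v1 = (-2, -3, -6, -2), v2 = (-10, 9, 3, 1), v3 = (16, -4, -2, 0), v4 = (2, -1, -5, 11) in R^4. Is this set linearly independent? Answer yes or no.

yes

Form the matrix with these vectors as rows and row reduce.
R2 ← R2 − (5)·R1: [0, 24, 33, 11]
R3 ← R3 + (8)·R1: [0, -28, -50, -16]
R4 ← R4 + R1: [0, -4, -11, 9]
R3 ← R3 + (7/6)·R2: [0, 0, -23/2, -19/6]
R4 ← R4 + (1/6)·R2: [0, 0, -11/2, 65/6]
R4 ← R4 − (11/23)·R3: [0, 0, 0, 284/23]
4 nonzero rows, so the 4 vectors span a space of dimension 4.
Since 4 = 4, the vectors are linearly independent.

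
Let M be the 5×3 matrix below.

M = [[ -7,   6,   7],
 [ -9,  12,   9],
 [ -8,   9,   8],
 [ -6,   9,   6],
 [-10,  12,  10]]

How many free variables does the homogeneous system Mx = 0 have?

1

Row reduce to echelon form.
R2 ← R2 − (9/7)·R1: [0, 30/7, 0]
R3 ← R3 − (8/7)·R1: [0, 15/7, 0]
R4 ← R4 − (6/7)·R1: [0, 27/7, 0]
R5 ← R5 − (10/7)·R1: [0, 24/7, 0]
R3 ← R3 − (1/2)·R2: [0, 0, 0]
R4 ← R4 − (9/10)·R2: [0, 0, 0]
R5 ← R5 − (4/5)·R2: [0, 0, 0]
2 nonzero rows, so rank(M) = 2.
M has 3 columns; by rank–nullity, nullity = 3 − 2 = 1.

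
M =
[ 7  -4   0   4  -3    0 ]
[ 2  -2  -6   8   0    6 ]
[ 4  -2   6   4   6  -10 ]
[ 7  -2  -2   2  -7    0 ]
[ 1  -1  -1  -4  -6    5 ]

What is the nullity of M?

Row reduce to echelon form.
R2 ← R2 − (2/7)·R1: [0, -6/7, -6, 48/7, 6/7, 6]
R3 ← R3 − (4/7)·R1: [0, 2/7, 6, 12/7, 54/7, -10]
R4 ← R4 − R1: [0, 2, -2, -2, -4, 0]
R5 ← R5 − (1/7)·R1: [0, -3/7, -1, -32/7, -39/7, 5]
R3 ← R3 + (1/3)·R2: [0, 0, 4, 4, 8, -8]
R4 ← R4 + (7/3)·R2: [0, 0, -16, 14, -2, 14]
R5 ← R5 − (1/2)·R2: [0, 0, 2, -8, -6, 2]
R4 ← R4 + (4)·R3: [0, 0, 0, 30, 30, -18]
R5 ← R5 − (1/2)·R3: [0, 0, 0, -10, -10, 6]
R5 ← R5 + (1/3)·R4: [0, 0, 0, 0, 0, 0]
4 nonzero rows, so rank(M) = 4.
M has 6 columns; by rank–nullity, nullity = 6 − 4 = 2.

2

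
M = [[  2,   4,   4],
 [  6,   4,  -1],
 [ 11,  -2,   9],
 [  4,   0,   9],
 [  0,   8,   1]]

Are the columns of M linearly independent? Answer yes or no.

Row reduce M to echelon form.
R2 ← R2 − (3)·R1: [0, -8, -13]
R3 ← R3 − (11/2)·R1: [0, -24, -13]
R4 ← R4 − (2)·R1: [0, -8, 1]
R3 ← R3 − (3)·R2: [0, 0, 26]
R4 ← R4 − R2: [0, 0, 14]
R5 ← R5 + R2: [0, 0, -12]
R4 ← R4 − (7/13)·R3: [0, 0, 0]
R5 ← R5 + (6/13)·R3: [0, 0, 0]
3 pivots among 3 columns.
Every column is a pivot column, so the columns are linearly independent.

yes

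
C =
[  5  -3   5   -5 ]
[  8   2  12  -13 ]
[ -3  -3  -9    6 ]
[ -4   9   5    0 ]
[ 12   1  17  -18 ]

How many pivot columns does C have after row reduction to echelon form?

3

Row reduce to echelon form.
R2 ← R2 − (8/5)·R1: [0, 34/5, 4, -5]
R3 ← R3 + (3/5)·R1: [0, -24/5, -6, 3]
R4 ← R4 + (4/5)·R1: [0, 33/5, 9, -4]
R5 ← R5 − (12/5)·R1: [0, 41/5, 5, -6]
R3 ← R3 + (12/17)·R2: [0, 0, -54/17, -9/17]
R4 ← R4 − (33/34)·R2: [0, 0, 87/17, 29/34]
R5 ← R5 − (41/34)·R2: [0, 0, 3/17, 1/34]
R4 ← R4 + (29/18)·R3: [0, 0, 0, 0]
R5 ← R5 + (1/18)·R3: [0, 0, 0, 0]
Echelon form has 3 nonzero rows, so rank(C) = 3.
Each nonzero row contributes one pivot column: 3 pivot columns.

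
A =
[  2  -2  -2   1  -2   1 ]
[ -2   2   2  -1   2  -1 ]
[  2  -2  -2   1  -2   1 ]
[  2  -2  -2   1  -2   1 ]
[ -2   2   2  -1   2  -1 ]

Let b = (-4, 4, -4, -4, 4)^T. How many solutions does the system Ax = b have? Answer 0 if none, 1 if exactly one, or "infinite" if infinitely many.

Row reduce the augmented matrix [A | b].
R2 ← R2 + R1: [0, 0, 0, 0, 0, 0, 0]
R3 ← R3 − R1: [0, 0, 0, 0, 0, 0, 0]
R4 ← R4 − R1: [0, 0, 0, 0, 0, 0, 0]
R5 ← R5 + R1: [0, 0, 0, 0, 0, 0, 0]
The echelon form has 1 nonzero rows, and every pivot lies in the first 6 columns, so rank(A) = rank([A|b]) = 1.
The system is consistent.
rank = 1 < 6 unknowns, so there are infinitely many solutions.

infinite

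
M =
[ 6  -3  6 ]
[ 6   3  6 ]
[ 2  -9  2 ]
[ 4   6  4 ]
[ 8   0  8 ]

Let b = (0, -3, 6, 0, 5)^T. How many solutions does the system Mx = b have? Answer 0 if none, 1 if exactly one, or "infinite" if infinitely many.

0

Row reduce the augmented matrix [M | b].
R2 ← R2 − R1: [0, 6, 0, -3]
R3 ← R3 − (1/3)·R1: [0, -8, 0, 6]
R4 ← R4 − (2/3)·R1: [0, 8, 0, 0]
R5 ← R5 − (4/3)·R1: [0, 4, 0, 5]
R3 ← R3 + (4/3)·R2: [0, 0, 0, 2]
R4 ← R4 − (4/3)·R2: [0, 0, 0, 4]
R5 ← R5 − (2/3)·R2: [0, 0, 0, 7]
R4 ← R4 − (2)·R3: [0, 0, 0, 0]
R5 ← R5 − (7/2)·R3: [0, 0, 0, 0]
The echelon form has 3 nonzero rows; the last pivot sits in the augmented column, so rank(M) = 2 but rank([M|b]) = 3.
Since the ranks differ, the system is inconsistent.
It has no solutions.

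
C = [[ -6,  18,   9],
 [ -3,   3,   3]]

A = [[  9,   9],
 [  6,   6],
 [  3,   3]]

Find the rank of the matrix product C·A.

First compute CA:
[[ 81,  81],
 [  0,   0]]
Now row reduce the product.
1 nonzero row, so rank(CA) = 1.

1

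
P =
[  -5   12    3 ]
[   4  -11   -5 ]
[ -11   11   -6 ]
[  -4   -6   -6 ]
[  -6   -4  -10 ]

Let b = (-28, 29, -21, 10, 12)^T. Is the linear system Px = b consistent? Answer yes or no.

yes

Row reduce the augmented matrix [P | b].
R2 ← R2 + (4/5)·R1: [0, -7/5, -13/5, 33/5]
R3 ← R3 − (11/5)·R1: [0, -77/5, -63/5, 203/5]
R4 ← R4 − (4/5)·R1: [0, -78/5, -42/5, 162/5]
R5 ← R5 − (6/5)·R1: [0, -92/5, -68/5, 228/5]
R3 ← R3 − (11)·R2: [0, 0, 16, -32]
R4 ← R4 − (78/7)·R2: [0, 0, 144/7, -288/7]
R5 ← R5 − (92/7)·R2: [0, 0, 144/7, -288/7]
R4 ← R4 − (9/7)·R3: [0, 0, 0, 0]
R5 ← R5 − (9/7)·R3: [0, 0, 0, 0]
The echelon form has 3 nonzero rows, and every pivot lies in the first 3 columns, so rank(P) = rank([P|b]) = 3.
The system is consistent.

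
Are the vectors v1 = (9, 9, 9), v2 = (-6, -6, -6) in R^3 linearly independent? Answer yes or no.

no

Form the matrix with these vectors as rows and row reduce.
R2 ← R2 + (2/3)·R1: [0, 0, 0]
1 nonzero row, so the 2 vectors span a space of dimension 1.
Since 1 < 2, the vectors are linearly dependent.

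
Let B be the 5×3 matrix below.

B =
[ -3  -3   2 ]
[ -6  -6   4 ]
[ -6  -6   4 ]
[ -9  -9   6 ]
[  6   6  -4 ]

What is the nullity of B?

2

Row reduce to echelon form.
R2 ← R2 − (2)·R1: [0, 0, 0]
R3 ← R3 − (2)·R1: [0, 0, 0]
R4 ← R4 − (3)·R1: [0, 0, 0]
R5 ← R5 + (2)·R1: [0, 0, 0]
1 nonzero row, so rank(B) = 1.
B has 3 columns; by rank–nullity, nullity = 3 − 1 = 2.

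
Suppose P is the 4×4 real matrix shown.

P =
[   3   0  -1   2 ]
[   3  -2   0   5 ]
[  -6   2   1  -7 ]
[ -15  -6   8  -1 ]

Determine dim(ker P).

2

Row reduce to echelon form.
R2 ← R2 − R1: [0, -2, 1, 3]
R3 ← R3 + (2)·R1: [0, 2, -1, -3]
R4 ← R4 + (5)·R1: [0, -6, 3, 9]
R3 ← R3 + R2: [0, 0, 0, 0]
R4 ← R4 − (3)·R2: [0, 0, 0, 0]
2 nonzero rows, so rank(P) = 2.
P has 4 columns; by rank–nullity, nullity = 4 − 2 = 2.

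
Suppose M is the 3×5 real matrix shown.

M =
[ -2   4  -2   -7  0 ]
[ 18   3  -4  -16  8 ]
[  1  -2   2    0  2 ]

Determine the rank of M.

3

Row reduce to echelon form.
R2 ← R2 + (9)·R1: [0, 39, -22, -79, 8]
R3 ← R3 + (1/2)·R1: [0, 0, 1, -7/2, 2]
Echelon form has 3 nonzero rows, so rank(M) = 3.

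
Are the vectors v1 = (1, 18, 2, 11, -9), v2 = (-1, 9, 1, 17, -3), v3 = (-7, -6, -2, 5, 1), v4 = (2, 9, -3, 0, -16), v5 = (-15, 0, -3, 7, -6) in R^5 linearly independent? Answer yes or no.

no

Form the matrix with these vectors as rows and row reduce.
R2 ← R2 + R1: [0, 27, 3, 28, -12]
R3 ← R3 + (7)·R1: [0, 120, 12, 82, -62]
R4 ← R4 − (2)·R1: [0, -27, -7, -22, 2]
R5 ← R5 + (15)·R1: [0, 270, 27, 172, -141]
R3 ← R3 − (40/9)·R2: [0, 0, -4/3, -382/9, -26/3]
R4 ← R4 + R2: [0, 0, -4, 6, -10]
R5 ← R5 − (10)·R2: [0, 0, -3, -108, -21]
R4 ← R4 − (3)·R3: [0, 0, 0, 400/3, 16]
R5 ← R5 − (9/4)·R3: [0, 0, 0, -25/2, -3/2]
R5 ← R5 + (3/32)·R4: [0, 0, 0, 0, 0]
4 nonzero rows, so the 5 vectors span a space of dimension 4.
Since 4 < 5, the vectors are linearly dependent.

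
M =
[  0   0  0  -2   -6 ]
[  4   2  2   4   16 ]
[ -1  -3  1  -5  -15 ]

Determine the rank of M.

Row reduce to echelon form.
Swap R1 ↔ R2
R3 ← R3 + (1/4)·R1: [0, -5/2, 3/2, -4, -11]
Swap R2 ↔ R3
Echelon form has 3 nonzero rows, so rank(M) = 3.

3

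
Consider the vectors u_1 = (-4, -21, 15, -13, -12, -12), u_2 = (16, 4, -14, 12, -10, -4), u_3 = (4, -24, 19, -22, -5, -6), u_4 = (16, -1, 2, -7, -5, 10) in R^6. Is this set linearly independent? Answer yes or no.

yes

Form the matrix with these vectors as rows and row reduce.
R2 ← R2 + (4)·R1: [0, -80, 46, -40, -58, -52]
R3 ← R3 + R1: [0, -45, 34, -35, -17, -18]
R4 ← R4 + (4)·R1: [0, -85, 62, -59, -53, -38]
R3 ← R3 − (9/16)·R2: [0, 0, 65/8, -25/2, 125/8, 45/4]
R4 ← R4 − (17/16)·R2: [0, 0, 105/8, -33/2, 69/8, 69/4]
R4 ← R4 − (21/13)·R3: [0, 0, 0, 48/13, -216/13, -12/13]
4 nonzero rows, so the 4 vectors span a space of dimension 4.
Since 4 = 4, the vectors are linearly independent.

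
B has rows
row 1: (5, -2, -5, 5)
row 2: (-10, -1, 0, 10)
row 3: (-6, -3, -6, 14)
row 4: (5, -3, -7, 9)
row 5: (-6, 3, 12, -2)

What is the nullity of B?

1

Row reduce to echelon form.
R2 ← R2 + (2)·R1: [0, -5, -10, 20]
R3 ← R3 + (6/5)·R1: [0, -27/5, -12, 20]
R4 ← R4 − R1: [0, -1, -2, 4]
R5 ← R5 + (6/5)·R1: [0, 3/5, 6, 4]
R3 ← R3 − (27/25)·R2: [0, 0, -6/5, -8/5]
R4 ← R4 − (1/5)·R2: [0, 0, 0, 0]
R5 ← R5 + (3/25)·R2: [0, 0, 24/5, 32/5]
R5 ← R5 + (4)·R3: [0, 0, 0, 0]
3 nonzero rows, so rank(B) = 3.
B has 4 columns; by rank–nullity, nullity = 4 − 3 = 1.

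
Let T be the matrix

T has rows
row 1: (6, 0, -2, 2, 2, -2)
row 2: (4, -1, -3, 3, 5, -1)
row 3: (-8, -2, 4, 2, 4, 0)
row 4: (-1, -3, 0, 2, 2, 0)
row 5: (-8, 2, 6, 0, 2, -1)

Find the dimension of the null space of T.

2

Row reduce to echelon form.
R2 ← R2 − (2/3)·R1: [0, -1, -5/3, 5/3, 11/3, 1/3]
R3 ← R3 + (4/3)·R1: [0, -2, 4/3, 14/3, 20/3, -8/3]
R4 ← R4 + (1/6)·R1: [0, -3, -1/3, 7/3, 7/3, -1/3]
R5 ← R5 + (4/3)·R1: [0, 2, 10/3, 8/3, 14/3, -11/3]
R3 ← R3 − (2)·R2: [0, 0, 14/3, 4/3, -2/3, -10/3]
R4 ← R4 − (3)·R2: [0, 0, 14/3, -8/3, -26/3, -4/3]
R5 ← R5 + (2)·R2: [0, 0, 0, 6, 12, -3]
R4 ← R4 − R3: [0, 0, 0, -4, -8, 2]
R5 ← R5 + (3/2)·R4: [0, 0, 0, 0, 0, 0]
4 nonzero rows, so rank(T) = 4.
T has 6 columns; by rank–nullity, nullity = 6 − 4 = 2.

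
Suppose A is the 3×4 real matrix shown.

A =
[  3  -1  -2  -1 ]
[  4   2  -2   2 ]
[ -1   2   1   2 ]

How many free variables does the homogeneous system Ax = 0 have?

2

Row reduce to echelon form.
R2 ← R2 − (4/3)·R1: [0, 10/3, 2/3, 10/3]
R3 ← R3 + (1/3)·R1: [0, 5/3, 1/3, 5/3]
R3 ← R3 − (1/2)·R2: [0, 0, 0, 0]
2 nonzero rows, so rank(A) = 2.
A has 4 columns; by rank–nullity, nullity = 4 − 2 = 2.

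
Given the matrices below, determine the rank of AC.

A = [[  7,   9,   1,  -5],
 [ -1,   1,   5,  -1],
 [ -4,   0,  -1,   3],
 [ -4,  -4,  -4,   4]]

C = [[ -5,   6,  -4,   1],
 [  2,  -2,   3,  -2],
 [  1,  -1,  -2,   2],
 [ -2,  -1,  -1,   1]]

First compute AC:
[[ -6,  28,   2, -14],
 [ 14, -12,  -2,   6],
 [ 13, -26,  15,  -3],
 [  0, -16,   8,   0]]
Now row reduce the product.
R2 ← R2 + (7/3)·R1: [0, 160/3, 8/3, -80/3]
R3 ← R3 + (13/6)·R1: [0, 104/3, 58/3, -100/3]
R3 ← R3 − (13/20)·R2: [0, 0, 88/5, -16]
R4 ← R4 + (3/10)·R2: [0, 0, 44/5, -8]
R4 ← R4 − (1/2)·R3: [0, 0, 0, 0]
3 nonzero rows, so rank(AC) = 3.

3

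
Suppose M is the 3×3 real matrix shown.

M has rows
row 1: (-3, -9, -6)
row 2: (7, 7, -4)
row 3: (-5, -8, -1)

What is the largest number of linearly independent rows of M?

Row reduce to echelon form.
R2 ← R2 + (7/3)·R1: [0, -14, -18]
R3 ← R3 − (5/3)·R1: [0, 7, 9]
R3 ← R3 + (1/2)·R2: [0, 0, 0]
Echelon form has 2 nonzero rows, so rank(M) = 2.
The rank gives the maximum number of linearly independent rows: 2.

2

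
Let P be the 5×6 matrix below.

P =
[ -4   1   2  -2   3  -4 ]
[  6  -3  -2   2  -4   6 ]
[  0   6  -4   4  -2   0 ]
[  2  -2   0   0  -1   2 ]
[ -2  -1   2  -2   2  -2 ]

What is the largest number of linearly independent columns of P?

Row reduce to echelon form.
R2 ← R2 + (3/2)·R1: [0, -3/2, 1, -1, 1/2, 0]
R4 ← R4 + (1/2)·R1: [0, -3/2, 1, -1, 1/2, 0]
R5 ← R5 − (1/2)·R1: [0, -3/2, 1, -1, 1/2, 0]
R3 ← R3 + (4)·R2: [0, 0, 0, 0, 0, 0]
R4 ← R4 − R2: [0, 0, 0, 0, 0, 0]
R5 ← R5 − R2: [0, 0, 0, 0, 0, 0]
Echelon form has 2 nonzero rows, so rank(P) = 2.
The rank gives the maximum number of linearly independent columns: 2.

2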